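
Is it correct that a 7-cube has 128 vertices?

True. The 7-cube has 2^7 = 128 vertices.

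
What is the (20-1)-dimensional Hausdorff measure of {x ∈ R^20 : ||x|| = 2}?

S_20(2) = 2·π^(20/2)·(2)^19 / Γ(20/2) = 8192·π^10/2835 ≈ 270605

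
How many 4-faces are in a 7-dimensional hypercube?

An n-cube has C(n,k)·2^(n-k) k-faces. Here C(7,4)·2^3 = 35·8 = 280.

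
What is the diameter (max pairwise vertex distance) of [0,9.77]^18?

Diagonal = √18 · 9.77 ≈ 41.4506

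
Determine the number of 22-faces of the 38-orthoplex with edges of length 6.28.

f_22(38-orthoplex) = 2^23 · (38 choose 23) = 129782558207508480.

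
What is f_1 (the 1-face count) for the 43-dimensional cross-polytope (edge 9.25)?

Number of 1-faces = 2^(1+1) · C(43,1+1) = 4 · 903 = 3612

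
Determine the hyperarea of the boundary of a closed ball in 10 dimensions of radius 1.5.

S_10(1.5) = 2·π^(10/2)·(1.5)^9 / Γ(10/2) = 6561·π^5/2048 ≈ 980.369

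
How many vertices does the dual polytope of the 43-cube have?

Number of vertices = 2n = 86.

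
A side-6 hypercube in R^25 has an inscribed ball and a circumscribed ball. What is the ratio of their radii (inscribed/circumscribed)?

Ratio = (s/2)/(s√25/2) = 25^(-1/2) ≈ 0.2.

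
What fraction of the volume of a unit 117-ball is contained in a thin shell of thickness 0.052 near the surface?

1 - (1-0.052)^117 ≈ 0.998065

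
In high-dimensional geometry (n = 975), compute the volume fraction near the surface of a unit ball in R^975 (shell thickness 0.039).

1 - (1-0.039)^975 ≈ 1 - 1.43e-17 ≈ 100.000000%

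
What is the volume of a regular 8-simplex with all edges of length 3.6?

V = (3.6^8 / 8!) · √((8+1) / 2^8) ≈ 0.13119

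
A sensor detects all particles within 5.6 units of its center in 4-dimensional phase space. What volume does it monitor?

The n-ball volume is π^(n/2)·r^n/Γ(n/2+1). With n=4, r=5.6: V ≈ 4853.13.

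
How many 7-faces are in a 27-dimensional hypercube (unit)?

Choose 7 of 27 axes to span the face (C(27,7) = 888030 ways), then fix each of the remaining 20 coordinates at one of its two extreme values (2^20 = 1048576 ways): 888030·1048576 = 931166945280.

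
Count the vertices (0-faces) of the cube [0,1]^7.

Each vertex is a binary string of length 7, so there are 2^7 = 128.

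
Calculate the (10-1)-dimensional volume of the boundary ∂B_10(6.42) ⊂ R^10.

S = n·V_n(r)/r = 10·V_10(6.42)/6.42 (volume-to-surface relation), giving 4.7248e+08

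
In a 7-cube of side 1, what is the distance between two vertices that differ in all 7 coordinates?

The space diagonal of an n-cube of side s is s√n. Here 1·√7 ≈ 2.64575.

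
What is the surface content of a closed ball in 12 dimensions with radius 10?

S = n·V_n(r)/r = 12·V_12(10)/10 (volume-to-surface relation), giving 5000000000·π^6/3 ≈ 1.60232e+12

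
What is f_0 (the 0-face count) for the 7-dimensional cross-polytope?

An n-cross-polytope has 2^(k+1)·C(n,k+1) k-faces. Here 2^1·C(7,1) = 2·7 = 14.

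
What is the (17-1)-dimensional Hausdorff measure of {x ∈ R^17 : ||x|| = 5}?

|∂B_17(5)| = 3125000000000·π^8/81081 ≈ 3.65704e+11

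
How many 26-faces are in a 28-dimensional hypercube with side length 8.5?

Number of 26-faces = C(28,26) · 2^(28-26) = 378 · 4 = 1512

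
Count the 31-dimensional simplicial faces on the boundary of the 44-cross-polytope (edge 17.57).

An n-cross-polytope has 2^(k+1)·C(n,k+1) k-faces. Here 2^32·C(44,32) = 4294967296·21090682613 = 90583792073150824448.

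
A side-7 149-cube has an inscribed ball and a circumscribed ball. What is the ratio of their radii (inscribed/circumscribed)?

For an n-cube of any side s, the inradius is s/2 and the circumradius is s√n/2, so the ratio is 1/√149 ≈ 0.0819232.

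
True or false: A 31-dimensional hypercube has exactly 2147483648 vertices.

True. The 31-cube has 2^31 = 2147483648 vertices.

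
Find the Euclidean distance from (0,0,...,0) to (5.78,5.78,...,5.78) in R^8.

Diagonal = √8 · 5.78 ≈ 16.3483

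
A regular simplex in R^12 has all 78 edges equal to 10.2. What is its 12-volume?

Volume = 10.2^12 · √(13/2^12) / 12! ≈ 149.162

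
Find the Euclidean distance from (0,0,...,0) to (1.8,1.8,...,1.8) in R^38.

Diagonal = √38 · 1.8 ≈ 11.0959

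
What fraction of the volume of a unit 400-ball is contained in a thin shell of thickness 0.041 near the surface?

Shell fraction = 1 - (1-0.041)^400 ≈ 0.9999999466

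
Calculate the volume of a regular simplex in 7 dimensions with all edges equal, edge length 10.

For a regular n-simplex with edge a, V = (a^n / n!)·√((n+1)/2^n). With a=10, n=7: V ≈ 496.032.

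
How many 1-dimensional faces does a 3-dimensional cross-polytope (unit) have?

An n-cross-polytope has 2^(k+1)·C(n,k+1) k-faces. Here 2^2·C(3,2) = 4·3 = 12.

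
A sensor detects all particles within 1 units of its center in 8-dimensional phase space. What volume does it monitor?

Volume = π^{8/2}·(1)^8/Γ(5) = π^4/24 ≈ 4.05871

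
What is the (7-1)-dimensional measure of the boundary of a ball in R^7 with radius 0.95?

S_7(0.95) = 2·π^(7/2)·(0.95)^6 / Γ(7/2) ≈ 24.312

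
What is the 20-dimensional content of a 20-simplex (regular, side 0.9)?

For a regular n-simplex with edge a, V = (a^n / n!)·√((n+1)/2^n). With a=0.9, n=20: V ≈ 2.23633e-22.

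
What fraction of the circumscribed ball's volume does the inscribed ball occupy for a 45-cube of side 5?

The radii are 5/2 and 5√45/2, so the volume ratio is (1/√45)^45 = 45^{-45/2} ≈ 6.34919e-38.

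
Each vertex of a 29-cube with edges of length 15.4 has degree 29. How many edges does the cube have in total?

An n-cube has n·2^(n-1) edges. With n = 29: 29·268435456 = 7784628224.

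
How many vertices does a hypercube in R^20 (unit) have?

Number of vertices = 2^20 = 1048576.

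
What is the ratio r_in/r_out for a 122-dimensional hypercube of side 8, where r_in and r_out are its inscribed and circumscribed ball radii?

For an n-cube of any side s, the inradius is s/2 and the circumradius is s√n/2, so the ratio is 1/√122 ≈ 0.0905357.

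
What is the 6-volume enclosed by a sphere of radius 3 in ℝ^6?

V = 243·π^3/2 ≈ 3767.26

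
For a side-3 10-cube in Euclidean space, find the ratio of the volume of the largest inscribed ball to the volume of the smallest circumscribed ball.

The radii are 3/2 and 3√10/2, so the volume ratio is (1/√10)^10 = 10^{-10/2} ≈ 1e-05.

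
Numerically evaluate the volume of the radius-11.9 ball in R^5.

Volume = π^{5/2}·(11.9)^5/Γ(7/2) ≈ 1.25613e+06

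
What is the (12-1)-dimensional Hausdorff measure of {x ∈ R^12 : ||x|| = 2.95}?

|∂B_12(2.95)| ≈ 2.35934e+06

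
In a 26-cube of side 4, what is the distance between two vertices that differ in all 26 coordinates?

||(4,4,...,4)|| = √(26)·4 ≈ 20.3961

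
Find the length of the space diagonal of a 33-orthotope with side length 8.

Diagonal = √33 · 8 ≈ 45.9565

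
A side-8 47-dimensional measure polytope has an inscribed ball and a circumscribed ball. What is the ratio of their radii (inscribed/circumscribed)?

Ratio = (s/2)/(s√47/2) = 47^(-1/2) ≈ 0.145865.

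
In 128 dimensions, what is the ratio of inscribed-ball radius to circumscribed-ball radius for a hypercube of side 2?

For an n-cube of any side s, the inradius is s/2 and the circumradius is s√n/2, so the ratio is 1/√128 ≈ 0.0883883.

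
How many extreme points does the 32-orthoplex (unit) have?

Number of vertices = 2n = 64.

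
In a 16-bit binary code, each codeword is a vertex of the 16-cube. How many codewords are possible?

Number of vertices = 2^16 = 65536.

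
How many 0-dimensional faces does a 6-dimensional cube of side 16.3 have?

An n-cube has C(n,k)·2^(n-k) k-faces. Here C(6,0)·2^6 = 1·64 = 64.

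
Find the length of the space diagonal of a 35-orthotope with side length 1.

The space diagonal of an n-cube of side s is s√n. Here 1·√35 ≈ 5.91608.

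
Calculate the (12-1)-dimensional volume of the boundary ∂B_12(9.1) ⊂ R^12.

S_12(9.1) = 2·π^(12/2)·(9.1)^11 / Γ(12/2) ≈ 5.6781e+11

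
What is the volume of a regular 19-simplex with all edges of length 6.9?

Volume = 6.9^19 · √(20/2^19) / 19! ≈ 0.00044032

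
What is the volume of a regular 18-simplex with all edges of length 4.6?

For a regular n-simplex with edge a, V = (a^n / n!)·√((n+1)/2^n). With a=4.6, n=18: V ≈ 1.13085e-06.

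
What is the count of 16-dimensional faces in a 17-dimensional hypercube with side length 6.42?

Number of 16-faces = C(17,16) · 2^(17-16) = 17 · 2 = 34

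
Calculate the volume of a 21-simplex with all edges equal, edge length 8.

V_21 = √(22) · 8^21 / (21! · 2^(21/2)) ≈ 0.000584712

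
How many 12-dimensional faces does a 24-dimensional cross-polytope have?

f_12(24-orthoplex) = 2^13 · (24 choose 13) = 20448411648.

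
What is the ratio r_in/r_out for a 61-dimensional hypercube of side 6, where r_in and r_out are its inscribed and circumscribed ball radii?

For an n-cube of any side s, the inradius is s/2 and the circumradius is s√n/2, so the ratio is 1/√61 ≈ 0.128037.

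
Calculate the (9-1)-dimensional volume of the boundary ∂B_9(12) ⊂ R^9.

S = n·V_n(r)/r = 9·V_9(12)/12 (volume-to-surface relation), giving 4586471424·π^4/35 ≈ 1.27647e+10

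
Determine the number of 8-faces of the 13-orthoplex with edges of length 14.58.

f_8(13-orthoplex) = 2^9 · (13 choose 9) = 366080.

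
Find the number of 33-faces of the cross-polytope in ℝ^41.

An n-cross-polytope has 2^(k+1)·C(n,k+1) k-faces. Here 2^34·C(41,34) = 17179869184·22481940 = 386236788202536960.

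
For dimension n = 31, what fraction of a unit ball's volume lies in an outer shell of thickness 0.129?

1 - (1-0.129)^31 ≈ 0.986178 ≈ 98.62%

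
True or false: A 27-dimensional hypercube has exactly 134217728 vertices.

True. The 27-cube has 2^27 = 134217728 vertices.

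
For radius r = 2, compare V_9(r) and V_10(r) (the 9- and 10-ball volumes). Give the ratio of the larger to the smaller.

V_9(2) ≈ 1688.84, V_10(2) ≈ 2611.37. The 10-ball is larger by a factor of 1.546.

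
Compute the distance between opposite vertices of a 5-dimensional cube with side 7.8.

||(7.8,7.8,...,7.8)|| = √(5)·7.8 ≈ 17.4413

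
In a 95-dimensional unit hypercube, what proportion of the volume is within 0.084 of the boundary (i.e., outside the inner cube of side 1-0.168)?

The inner cube has side 1-2·0.084 = 0.832 and volume (0.832)^95 ≈ 2.581e-08, so the shell holds 0.9999999742 of the volume.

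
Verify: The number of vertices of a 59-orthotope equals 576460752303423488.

True. The 59-cube has 2^59 = 576460752303423488 vertices.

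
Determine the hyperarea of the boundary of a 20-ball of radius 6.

S_20(6) = 2·π^(20/2)·(6)^19 / Γ(20/2) = 117546246144·π^10/35 ≈ 3.14514e+14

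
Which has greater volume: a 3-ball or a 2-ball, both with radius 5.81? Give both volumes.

V_3(5.81) ≈ 821.518. V_2(5.81) ≈ 106.048. The 3-ball is larger.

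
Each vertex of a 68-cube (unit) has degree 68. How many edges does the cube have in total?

Each of the 2^68 = 295147905179352825856 vertices has degree 68; total edges = 68·2^68/2 = 10035028776097996079104.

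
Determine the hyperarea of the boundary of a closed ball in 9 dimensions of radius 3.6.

S_9(3.6) = 2·π^(9/2)·(3.6)^8 / Γ(9/2) ≈ 837491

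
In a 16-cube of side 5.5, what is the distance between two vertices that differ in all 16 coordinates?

||(5.5,5.5,...,5.5)|| = √(16)·5.5 = 22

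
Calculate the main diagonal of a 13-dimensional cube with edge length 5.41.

d = √(5.41² + 5.41² + ... + 5.41²) [13 terms] = √(13·5.41²) = 5.41√13 ≈ 19.506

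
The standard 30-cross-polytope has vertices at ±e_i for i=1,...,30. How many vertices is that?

The vertices are ±e_1, ..., ±e_30, so there are 2·30 = 60.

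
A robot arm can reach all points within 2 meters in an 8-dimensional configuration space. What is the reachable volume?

Volume = π^{8/2}·(2)^8/Γ(5) = 32·π^4/3 ≈ 1039.03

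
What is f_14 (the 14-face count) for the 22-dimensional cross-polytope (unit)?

f_14(22-orthoplex) = 2^15 · (22 choose 15) = 5588385792.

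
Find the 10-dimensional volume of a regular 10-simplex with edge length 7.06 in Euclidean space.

V = (7.06^10 / 10!) · √((10+1) / 2^10) ≈ 8.78679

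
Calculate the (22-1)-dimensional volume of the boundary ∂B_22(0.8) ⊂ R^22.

S_22(0.8) = 2·π^(22/2)·(0.8)^21 / Γ(22/2) ≈ 0.00149556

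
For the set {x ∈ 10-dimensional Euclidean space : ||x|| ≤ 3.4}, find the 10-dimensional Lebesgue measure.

Volume = π^{10/2}·(3.4)^10/Γ(6) ≈ 526450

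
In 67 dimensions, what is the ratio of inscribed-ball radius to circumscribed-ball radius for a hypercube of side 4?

For an n-cube of any side s, the inradius is s/2 and the circumradius is s√n/2, so the ratio is 1/√67 ≈ 0.122169.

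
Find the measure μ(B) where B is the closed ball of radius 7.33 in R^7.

The n-ball volume is π^(n/2)·r^n/Γ(n/2+1). With n=7, r=7.33: V ≈ 5.37166e+06.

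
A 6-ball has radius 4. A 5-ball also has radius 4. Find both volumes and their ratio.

V_6(4) ≈ 21167. V_5(4) ≈ 5390.12. Ratio V_6/V_5 ≈ 3.927.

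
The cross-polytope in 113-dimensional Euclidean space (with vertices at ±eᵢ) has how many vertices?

An n-cross-polytope has 2n vertices; here n = 113, giving 226.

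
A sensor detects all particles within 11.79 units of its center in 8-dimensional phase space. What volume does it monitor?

The n-ball volume is π^(n/2)·r^n/Γ(n/2+1). With n=8, r=11.79: V ≈ 1.5153e+09.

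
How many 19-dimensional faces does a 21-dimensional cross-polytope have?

f_19(21-orthoplex) = 2^20 · (21 choose 20) = 22020096.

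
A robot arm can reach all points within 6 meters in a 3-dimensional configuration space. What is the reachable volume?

The n-ball volume is π^(n/2)·r^n/Γ(n/2+1). With n=3, r=6: V = 288·π ≈ 904.779.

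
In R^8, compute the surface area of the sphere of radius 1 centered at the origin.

The surface area of an n-ball is 2π^(n/2) r^(n-1) / Γ(n/2). For n=8, r=1: π^4/3 ≈ 32.4697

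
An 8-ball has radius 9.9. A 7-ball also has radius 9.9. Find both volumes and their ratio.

V_8(9.9) ≈ 3.74516e+08. V_7(9.9) ≈ 4.40379e+07. Ratio V_8/V_7 ≈ 8.504.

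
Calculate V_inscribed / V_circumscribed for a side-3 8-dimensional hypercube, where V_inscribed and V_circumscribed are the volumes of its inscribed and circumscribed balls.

Volume scales as r^n, and r_in/r_out = 1/√8, giving (1/√8)^8 ≈ 0.000244141.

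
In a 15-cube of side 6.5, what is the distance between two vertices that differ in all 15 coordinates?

||(6.5,6.5,...,6.5)|| = √(15)·6.5 ≈ 25.1744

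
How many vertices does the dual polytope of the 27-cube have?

An n-cross-polytope has 2n vertices; here n = 27, giving 54.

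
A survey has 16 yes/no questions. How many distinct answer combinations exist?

Each vertex is a binary string of length 16, so there are 2^16 = 65536.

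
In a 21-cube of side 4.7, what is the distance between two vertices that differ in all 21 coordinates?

d = √(4.7² + 4.7² + ... + 4.7²) [21 terms] = √(21·4.7²) = 4.7√21 ≈ 21.5381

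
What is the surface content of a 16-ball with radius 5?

S = n·V_n(r)/r = 16·V_16(5)/5 (volume-to-surface relation), giving 6103515625·π^8/504 ≈ 1.14908e+11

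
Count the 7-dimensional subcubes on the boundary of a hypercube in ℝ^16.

f_7(16-cube) = (16 choose 7) · 2^9 = 5857280.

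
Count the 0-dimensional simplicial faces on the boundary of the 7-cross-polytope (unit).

Each 0-face is the convex hull of 1 vertex, one chosen as ±e_i from each of 1 distinct axis: 2^1·C(7,1) = 14.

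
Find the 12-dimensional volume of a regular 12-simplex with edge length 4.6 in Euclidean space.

V_12 = √(13) · 4.6^12 / (12! · 2^(12/2)) ≈ 0.0105572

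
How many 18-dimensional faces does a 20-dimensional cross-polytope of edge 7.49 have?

Each 18-face is the convex hull of 19 vertices, one chosen as ±e_i from each of 19 distinct axes: 2^19·C(20,19) = 10485760.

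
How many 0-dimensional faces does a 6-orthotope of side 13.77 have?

f_0(6-cube) = (6 choose 0) · 2^6 = 64.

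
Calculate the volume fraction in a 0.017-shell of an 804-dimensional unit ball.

1 - (1-0.017)^804 ≈ 0.9999989695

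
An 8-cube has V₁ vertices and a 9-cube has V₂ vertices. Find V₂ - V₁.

V₁ = 2^8 = 256. V₂ = 2^9 = 512. V₂ - V₁ = 256.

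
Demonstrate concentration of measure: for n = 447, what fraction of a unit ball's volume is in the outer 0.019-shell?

1 - (1-0.019)^447 ≈ 0.999811 ≈ 99.9811%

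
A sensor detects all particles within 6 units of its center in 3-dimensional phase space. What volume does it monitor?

Volume = π^{3/2}·(6)^3/Γ(5/2) = 288·π ≈ 904.779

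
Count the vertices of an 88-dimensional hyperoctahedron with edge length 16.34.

Number of vertices = 2n = 176.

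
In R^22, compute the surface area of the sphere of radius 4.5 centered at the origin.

The surface area of an n-ball is 2π^(n/2) r^(n-1) / Γ(n/2). For n=22, r=4.5: 1350851717672992089·π^11/46976204800 ≈ 8.46016e+12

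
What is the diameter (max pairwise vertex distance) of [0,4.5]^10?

d = √(4.5² + 4.5² + ... + 4.5²) [10 terms] = √(10·4.5²) = 4.5√10 ≈ 14.2302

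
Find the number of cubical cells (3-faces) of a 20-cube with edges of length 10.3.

Choose 3 of 20 axes to span the face (C(20,3) = 1140 ways), then fix each of the remaining 17 coordinates at one of its two extreme values (2^17 = 131072 ways): 1140·131072 = 149422080.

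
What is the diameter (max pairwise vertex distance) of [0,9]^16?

The space diagonal of an n-cube of side s is s√n. Here 9·√16 = 36.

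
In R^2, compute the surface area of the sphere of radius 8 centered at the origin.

|∂B_2(8)| = 2πr = 2π·8 ≈ 50.2655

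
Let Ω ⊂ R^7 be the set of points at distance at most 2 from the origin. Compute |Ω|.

The n-ball volume is π^(n/2)·r^n/Γ(n/2+1). With n=7, r=2: V = 2048·π^3/105 ≈ 604.77.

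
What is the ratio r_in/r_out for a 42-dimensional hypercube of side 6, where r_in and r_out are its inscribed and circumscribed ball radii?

r_in / r_out = (6/2) / (6√42/2) = 1/√42 ≈ 0.154303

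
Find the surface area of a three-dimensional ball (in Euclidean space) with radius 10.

S_3(10) = 2·π^(3/2)·(10)^2 / Γ(3/2) = 4πr² = 4π·(10)² ≈ 1256.64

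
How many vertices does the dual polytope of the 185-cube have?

Number of vertices = 2n = 370.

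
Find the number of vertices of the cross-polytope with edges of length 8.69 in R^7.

Each 0-face is the convex hull of 1 vertex, one chosen as ±e_i from each of 1 distinct axis: 2^1·C(7,1) = 14.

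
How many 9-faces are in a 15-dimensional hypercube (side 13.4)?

Choose 9 of 15 axes to span the face (C(15,9) = 5005 ways), then fix each of the remaining 6 coordinates at one of its two extreme values (2^6 = 64 ways): 5005·64 = 320320.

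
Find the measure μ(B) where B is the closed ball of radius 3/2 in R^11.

Volume = π^{11/2}·(3/2)^11/Γ(13/2) = 6561·π^5/12320 ≈ 162.97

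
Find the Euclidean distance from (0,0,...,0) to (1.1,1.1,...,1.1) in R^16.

||(1.1,1.1,...,1.1)|| = √(16)·1.1 = 4.4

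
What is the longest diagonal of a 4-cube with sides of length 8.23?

Diagonal = √4 · 8.23 = 16.46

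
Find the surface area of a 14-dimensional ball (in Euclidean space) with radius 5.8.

S = n·V_n(r)/r = 14·V_14(5.8)/5.8 (volume-to-surface relation), giving 7.05197e+10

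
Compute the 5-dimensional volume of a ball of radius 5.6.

Volume = π^{5/2}·(5.6)^5/Γ(7/2) ≈ 28989.4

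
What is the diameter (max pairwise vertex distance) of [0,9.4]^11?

Diagonal = √11 · 9.4 ≈ 31.1763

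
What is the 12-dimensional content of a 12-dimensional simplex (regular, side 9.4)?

V = (9.4^12 / 12!) · √((12+1) / 2^12) ≈ 55.9743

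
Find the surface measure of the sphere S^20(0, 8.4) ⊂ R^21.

S_21(8.4) = 2·π^(21/2)·(8.4)^20 / Γ(21/2) ≈ 8.96092e+17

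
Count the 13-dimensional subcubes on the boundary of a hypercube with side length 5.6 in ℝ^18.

An n-cube has C(n,k)·2^(n-k) k-faces. Here C(18,13)·2^5 = 8568·32 = 274176.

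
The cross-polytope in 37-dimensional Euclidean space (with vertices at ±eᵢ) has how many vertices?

Number of vertices = 2n = 74.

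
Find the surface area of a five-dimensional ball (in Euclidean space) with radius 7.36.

S_5(7.36) = 2·π^(5/2)·(7.36)^4 / Γ(5/2) ≈ 77228.9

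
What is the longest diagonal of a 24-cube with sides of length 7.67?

The space diagonal of an n-cube of side s is s√n. Here 7.67·√24 ≈ 37.5752.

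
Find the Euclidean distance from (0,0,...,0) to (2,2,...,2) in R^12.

||(2,2,...,2)|| = √(12)·2 ≈ 6.9282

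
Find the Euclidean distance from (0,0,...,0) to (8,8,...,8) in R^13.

The space diagonal of an n-cube of side s is s√n. Here 8·√13 ≈ 28.8444.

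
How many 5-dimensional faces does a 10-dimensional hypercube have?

Number of 5-faces = C(10,5) · 2^(10-5) = 252 · 32 = 8064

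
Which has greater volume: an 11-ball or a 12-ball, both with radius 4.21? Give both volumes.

V_11(4.21) ≈ 1.38742e+07. V_12(4.21) ≈ 4.13954e+07. The 12-ball is larger.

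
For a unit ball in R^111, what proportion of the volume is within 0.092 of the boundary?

1 - (1-0.092)^111 ≈ 0.999978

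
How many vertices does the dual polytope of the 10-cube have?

The 10-dimensional cross-polytope has 2n = 2·10 = 20 vertices.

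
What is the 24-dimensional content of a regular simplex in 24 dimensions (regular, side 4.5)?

V = (4.5^24 / 24!) · √((24+1) / 2^24) ≈ 9.35416e-12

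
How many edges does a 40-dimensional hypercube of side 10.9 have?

The 40-cube has n·2^(n-1) = 40·2^39 = 40·549755813888 = 21990232555520 edges.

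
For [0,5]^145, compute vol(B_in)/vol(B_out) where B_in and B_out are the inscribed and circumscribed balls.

V_in/V_out = n^(-n/2) = 145^(-145/2) ≈ 1.99903e-157.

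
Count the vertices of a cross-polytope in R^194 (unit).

An n-cross-polytope has 2n vertices; here n = 194, giving 388.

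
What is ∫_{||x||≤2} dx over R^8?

Volume = π^{8/2}·(2)^8/Γ(5) = 32·π^4/3 ≈ 1039.03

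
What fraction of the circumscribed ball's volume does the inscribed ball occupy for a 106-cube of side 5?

V_in / V_out = (r_in/r_out)^106 = (1/√106)^106 = 106^(-106/2) ≈ 4.55816e-108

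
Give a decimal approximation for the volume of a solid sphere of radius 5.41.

The n-ball volume is π^(n/2)·r^n/Γ(n/2+1). With n=3, r=5.41: V ≈ 663.255.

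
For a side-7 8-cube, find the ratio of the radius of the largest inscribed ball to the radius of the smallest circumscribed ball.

r_in = 7/2 (half the side); r_out = 7√8/2 (half the diagonal). Ratio = 1/√8 ≈ 0.353553.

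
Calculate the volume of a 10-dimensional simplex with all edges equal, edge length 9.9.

V = (9.9^10 / 10!) · √((10+1) / 2^10) ≈ 258.306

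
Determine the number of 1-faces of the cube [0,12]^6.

Number of 1-faces = C(6,1) · 2^(6-1) = 6 · 32 = 192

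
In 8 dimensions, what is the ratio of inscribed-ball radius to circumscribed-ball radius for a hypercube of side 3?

r_in = 3/2 (half the side); r_out = 3√8/2 (half the diagonal). Ratio = 1/√8 ≈ 0.353553.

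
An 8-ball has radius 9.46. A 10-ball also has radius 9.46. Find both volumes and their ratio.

V_8(9.46) ≈ 2.60326e+08. V_10(9.46) ≈ 1.46379e+10. Ratio V_8/V_10 ≈ 0.01778.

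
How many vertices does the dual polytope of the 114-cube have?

The 114-dimensional cross-polytope has 2n = 2·114 = 228 vertices.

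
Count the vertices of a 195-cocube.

Number of vertices = 2n = 390.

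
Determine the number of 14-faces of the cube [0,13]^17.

An n-cube has C(n,k)·2^(n-k) k-faces. Here C(17,14)·2^3 = 680·8 = 5440.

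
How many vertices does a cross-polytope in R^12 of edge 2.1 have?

An n-cross-polytope has 2^(k+1)·C(n,k+1) k-faces. Here 2^1·C(12,1) = 2·12 = 24.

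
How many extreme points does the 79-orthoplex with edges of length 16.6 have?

Number of vertices = 2n = 158.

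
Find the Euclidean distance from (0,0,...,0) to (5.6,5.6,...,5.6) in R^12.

d = √(5.6² + 5.6² + ... + 5.6²) [12 terms] = √(12·5.6²) = 5.6√12 ≈ 19.399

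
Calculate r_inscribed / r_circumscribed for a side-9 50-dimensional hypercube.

Ratio = (s/2)/(s√50/2) = 50^(-1/2) ≈ 0.141421.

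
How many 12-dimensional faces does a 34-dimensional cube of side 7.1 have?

Number of 12-faces = C(34,12) · 2^(34-12) = 548354040 · 4194304 = 2299963543388160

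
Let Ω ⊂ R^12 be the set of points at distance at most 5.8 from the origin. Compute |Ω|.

The n-ball volume is π^(n/2)·r^n/Γ(n/2+1). With n=12, r=5.8: V ≈ 1.9351e+09.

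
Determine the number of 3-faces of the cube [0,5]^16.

An n-cube has C(n,k)·2^(n-k) k-faces. Here C(16,3)·2^13 = 560·8192 = 4587520.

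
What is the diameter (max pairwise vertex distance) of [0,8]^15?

Diagonal = √15 · 8 ≈ 30.9839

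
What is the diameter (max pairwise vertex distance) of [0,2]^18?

The space diagonal of an n-cube of side s is s√n. Here 2·√18 ≈ 8.48528.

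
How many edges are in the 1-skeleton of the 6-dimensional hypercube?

The 6-cube has n·2^(n-1) = 6·2^5 = 6·32 = 192 edges.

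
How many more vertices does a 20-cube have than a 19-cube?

The 20-cube has 2^20 = 1048576 vertices. The 19-cube has 2^19 = 524288 vertices. Difference: 1048576 - 524288 = 524288.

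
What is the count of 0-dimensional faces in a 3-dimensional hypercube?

Number of 0-faces = C(3,0) · 2^(3-0) = 1 · 8 = 8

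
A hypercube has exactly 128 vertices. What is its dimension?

Since 2^n = 128, we have n = 7.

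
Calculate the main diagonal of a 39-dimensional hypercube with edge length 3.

The space diagonal of an n-cube of side s is s√n. Here 3·√39 ≈ 18.735.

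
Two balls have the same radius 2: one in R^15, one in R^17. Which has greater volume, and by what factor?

V_15(2) ≈ 12499.1, V_17(2) ≈ 18478.7. The 17-ball is larger by a factor of 1.478.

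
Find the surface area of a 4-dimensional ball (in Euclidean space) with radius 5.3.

S = n·V_n(r)/r = 4·V_4(5.3)/5.3 (volume-to-surface relation), giving 2938.71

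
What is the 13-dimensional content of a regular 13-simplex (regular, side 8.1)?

V_13 = √(14) · 8.1^13 / (13! · 2^(13/2)) ≈ 4.28937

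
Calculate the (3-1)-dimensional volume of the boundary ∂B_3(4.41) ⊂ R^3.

The surface area of an n-ball is 2π^(n/2) r^(n-1) / Γ(n/2). For n=3, r=4.41: 4πr² = 4π·(4.41)² ≈ 244.392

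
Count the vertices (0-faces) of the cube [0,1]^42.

The 42-cube has 2^42 = 4398046511104 vertices.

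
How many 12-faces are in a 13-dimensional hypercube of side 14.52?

An n-cube has C(n,k)·2^(n-k) k-faces. Here C(13,12)·2^1 = 13·2 = 26.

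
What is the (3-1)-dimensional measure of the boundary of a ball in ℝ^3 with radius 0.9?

|∂B_3(0.9)| = 4πr² = 4π·(0.9)² ≈ 10.1788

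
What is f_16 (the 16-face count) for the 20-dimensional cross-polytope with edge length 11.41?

An n-cross-polytope has 2^(k+1)·C(n,k+1) k-faces. Here 2^17·C(20,17) = 131072·1140 = 149422080.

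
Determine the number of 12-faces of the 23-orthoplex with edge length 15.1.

Number of 12-faces = 2^(12+1) · C(23,12+1) = 8192 · 1144066 = 9372188672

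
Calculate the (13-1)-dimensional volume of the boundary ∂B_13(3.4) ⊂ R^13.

S = n·V_n(r)/r = 13·V_13(3.4)/3.4 (volume-to-surface relation), giving 2.82509e+07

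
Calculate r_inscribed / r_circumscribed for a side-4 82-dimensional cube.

For an n-cube of any side s, the inradius is s/2 and the circumradius is s√n/2, so the ratio is 1/√82 ≈ 0.110432.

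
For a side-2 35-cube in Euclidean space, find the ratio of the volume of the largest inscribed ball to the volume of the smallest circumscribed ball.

V_in / V_out = (r_in/r_out)^35 = (1/√35)^35 = 35^(-35/2) ≈ 9.52378e-28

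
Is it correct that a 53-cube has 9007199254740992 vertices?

True. The 53-cube has 2^53 = 9007199254740992 vertices.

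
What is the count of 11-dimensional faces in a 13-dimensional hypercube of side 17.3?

Choose 11 of 13 axes to span the face (C(13,11) = 78 ways), then fix each of the remaining 2 coordinates at one of its two extreme values (2^2 = 4 ways): 78·4 = 312.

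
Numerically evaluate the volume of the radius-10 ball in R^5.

V_5(10) = π^(5/2) · (10)^5 / Γ(5/2 + 1) = 160000·π^2/3 ≈ 526379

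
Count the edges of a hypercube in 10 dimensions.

Number of 1-faces = C(10,1)·2^(10-1) = 10·512 = 5120.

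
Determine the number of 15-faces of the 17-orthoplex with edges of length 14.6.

Number of 15-faces = 2^(15+1) · C(17,15+1) = 65536 · 17 = 1114112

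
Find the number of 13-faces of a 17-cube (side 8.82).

f_13(17-cube) = (17 choose 13) · 2^4 = 38080.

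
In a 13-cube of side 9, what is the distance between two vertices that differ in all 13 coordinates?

||(9,9,...,9)|| = √(13)·9 ≈ 32.45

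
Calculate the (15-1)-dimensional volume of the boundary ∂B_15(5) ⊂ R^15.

The surface area of an n-ball is 2π^(n/2) r^(n-1) / Γ(n/2). For n=15, r=5: 312500000000·π^7/27027 ≈ 3.49222e+10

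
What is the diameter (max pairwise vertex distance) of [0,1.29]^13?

d = √(1.29² + 1.29² + ... + 1.29²) [13 terms] = √(13·1.29²) = 1.29√13 ≈ 4.65116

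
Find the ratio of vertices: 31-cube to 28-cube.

The 31-cube has 2^31 = 2147483648 vertices. The 28-cube has 2^28 = 268435456 vertices. Ratio: 2147483648/268435456 = 8.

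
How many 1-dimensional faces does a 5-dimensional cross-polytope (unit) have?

f_1(5-orthoplex) = 2^2 · (5 choose 2) = 40.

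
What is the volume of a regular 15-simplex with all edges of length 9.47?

Volume = 9.47^15 · √(16/2^15) / 15! ≈ 7.46595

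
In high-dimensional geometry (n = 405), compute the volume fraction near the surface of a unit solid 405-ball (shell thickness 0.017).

1 - (1-0.017)^405 ≈ 0.999036 ≈ 99.90%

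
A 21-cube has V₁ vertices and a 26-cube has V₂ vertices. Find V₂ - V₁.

V₁ = 2^21 = 2097152. V₂ = 2^26 = 67108864. V₂ - V₁ = 65011712.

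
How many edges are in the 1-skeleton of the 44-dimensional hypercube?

An n-cube has n·2^(n-1) edges. With n = 44: 44·8796093022208 = 387028092977152.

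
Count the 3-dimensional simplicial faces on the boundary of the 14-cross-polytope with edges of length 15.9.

f_3(14-orthoplex) = 2^4 · (14 choose 4) = 16016.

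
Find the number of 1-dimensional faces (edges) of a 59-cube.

Each of the 2^59 = 576460752303423488 vertices has degree 59; total edges = 59·2^59/2 = 17005592192950992896.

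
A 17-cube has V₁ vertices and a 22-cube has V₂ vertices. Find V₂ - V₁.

V₁ = 2^17 = 131072. V₂ = 2^22 = 4194304. V₂ - V₁ = 4063232.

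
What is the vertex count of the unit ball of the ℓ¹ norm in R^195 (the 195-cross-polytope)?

An n-cross-polytope has 2n vertices; here n = 195, giving 390.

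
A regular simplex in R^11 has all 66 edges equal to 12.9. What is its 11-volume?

For a regular n-simplex with edge a, V = (a^n / n!)·√((n+1)/2^n). With a=12.9, n=11: V ≈ 3156.87.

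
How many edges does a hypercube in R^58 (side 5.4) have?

An n-cube has n·2^(n-1) edges. With n = 58: 58·144115188075855872 = 8358680908399640576.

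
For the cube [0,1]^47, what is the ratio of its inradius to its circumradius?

Ratio = (s/2)/(s√47/2) = 47^(-1/2) ≈ 0.145865.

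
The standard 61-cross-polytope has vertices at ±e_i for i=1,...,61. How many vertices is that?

Number of vertices = 2n = 122.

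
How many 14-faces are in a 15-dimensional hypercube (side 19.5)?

f_14(15-cube) = (15 choose 14) · 2^1 = 30.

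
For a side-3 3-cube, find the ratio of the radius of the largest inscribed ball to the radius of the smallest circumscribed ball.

r_in = 3/2 (half the side); r_out = 3√3/2 (half the diagonal). Ratio = 1/√3 ≈ 0.57735.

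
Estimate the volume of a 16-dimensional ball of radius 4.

Volume = π^{16/2}·(4)^16/Γ(9) = 33554432·π^8/315 ≈ 1.01074e+09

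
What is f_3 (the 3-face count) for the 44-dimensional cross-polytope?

Each 3-face is the convex hull of 4 vertices, one chosen as ±e_i from each of 4 distinct axes: 2^4·C(44,4) = 2172016.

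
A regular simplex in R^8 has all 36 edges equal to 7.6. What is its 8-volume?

V = (7.6^8 / 8!) · √((8+1) / 2^8) ≈ 51.7594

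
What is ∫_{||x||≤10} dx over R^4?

The n-ball volume is π^(n/2)·r^n/Γ(n/2+1). With n=4, r=10: V = 5000·π^2 ≈ 49348.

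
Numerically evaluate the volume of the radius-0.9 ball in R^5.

V_5(0.9) = π^(5/2) · (0.9)^5 / Γ(5/2 + 1) ≈ 3.10821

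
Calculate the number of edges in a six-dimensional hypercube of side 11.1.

Number of 1-faces = C(6,1)·2^(6-1) = 6·32 = 192.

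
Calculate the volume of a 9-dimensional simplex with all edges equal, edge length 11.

Volume = 11^9 · √(10/2^9) / 9! ≈ 908.105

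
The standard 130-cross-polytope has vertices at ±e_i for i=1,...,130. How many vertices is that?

An n-cross-polytope has 2n vertices; here n = 130, giving 260.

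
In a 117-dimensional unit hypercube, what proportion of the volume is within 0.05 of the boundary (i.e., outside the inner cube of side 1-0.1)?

1 - (1 - 2·0.05)^117 = 1 - 0.9^117 ≈ 0.9999955703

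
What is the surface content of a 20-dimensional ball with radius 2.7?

|∂B_20(2.7)| ≈ 8.10359e+07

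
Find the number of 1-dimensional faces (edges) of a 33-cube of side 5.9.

The 33-cube has n·2^(n-1) = 33·2^32 = 33·4294967296 = 141733920768 edges.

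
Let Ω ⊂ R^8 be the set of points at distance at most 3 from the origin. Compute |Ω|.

Volume = π^{8/2}·(3)^8/Γ(5) = 2187·π^4/8 ≈ 26629.2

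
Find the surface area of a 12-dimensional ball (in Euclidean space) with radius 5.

S_12(5) = 2·π^(12/2)·(5)^11 / Γ(12/2) = 9765625·π^6/12 ≈ 7.82381e+08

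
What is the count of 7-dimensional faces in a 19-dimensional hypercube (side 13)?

Number of 7-faces = C(19,7) · 2^(19-7) = 50388 · 4096 = 206389248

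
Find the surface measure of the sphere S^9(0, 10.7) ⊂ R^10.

|∂B_10(10.7)| ≈ 4.68837e+10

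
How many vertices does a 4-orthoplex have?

Number of 0-faces = 2^(0+1) · C(4,0+1) = 2 · 4 = 8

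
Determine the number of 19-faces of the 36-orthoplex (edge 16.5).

An n-cross-polytope has 2^(k+1)·C(n,k+1) k-faces. Here 2^20·C(36,20) = 1048576·7307872110 = 7662859305615360.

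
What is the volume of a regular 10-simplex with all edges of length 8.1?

V = (8.1^10 / 10!) · √((10+1) / 2^10) ≈ 34.7243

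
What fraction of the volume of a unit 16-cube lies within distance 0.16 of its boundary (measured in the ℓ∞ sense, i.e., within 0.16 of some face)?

The inner cube has side 1-2·0.16 = 0.68 and volume (0.68)^16 ≈ 0.00209, so the shell holds 0.99791 of the volume.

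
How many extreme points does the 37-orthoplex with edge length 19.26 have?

Number of vertices = 2n = 74.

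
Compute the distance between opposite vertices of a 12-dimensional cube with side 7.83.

||(7.83,7.83,...,7.83)|| = √(12)·7.83 ≈ 27.1239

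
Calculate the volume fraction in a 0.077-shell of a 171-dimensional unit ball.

Shell fraction = 1 - (1-0.077)^171 ≈ 0.9999988793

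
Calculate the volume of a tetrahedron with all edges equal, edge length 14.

Volume = (√2/12) · 14³ = 323.384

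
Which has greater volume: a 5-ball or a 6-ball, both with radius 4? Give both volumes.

V_5(4) ≈ 5390.12. V_6(4) ≈ 21167. The 6-ball is larger.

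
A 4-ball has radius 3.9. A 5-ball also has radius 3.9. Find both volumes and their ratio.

V_4(3.9) ≈ 1141.64. V_5(3.9) ≈ 4749.21. Ratio V_4/V_5 ≈ 0.2404.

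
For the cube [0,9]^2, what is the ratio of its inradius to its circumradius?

r_in / r_out = (9/2) / (9√2/2) = 1/√2 ≈ 0.707107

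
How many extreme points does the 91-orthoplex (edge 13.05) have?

The vertices are ±e_1, ..., ±e_91, so there are 2·91 = 182.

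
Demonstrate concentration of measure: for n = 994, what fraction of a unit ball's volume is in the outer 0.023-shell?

1 - (1-0.023)^994 ≈ 1 - 9.02e-11 ≈ (100 - 9.02e-09)%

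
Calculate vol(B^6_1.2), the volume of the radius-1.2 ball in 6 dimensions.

V_6(1.2) = π^(6/2) · (1.2)^6 / Γ(6/2 + 1) ≈ 15.4307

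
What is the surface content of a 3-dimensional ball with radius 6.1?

|∂B_3(6.1)| = 4πr² = 4π·(6.1)² ≈ 467.595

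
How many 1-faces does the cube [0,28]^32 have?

The 32-cube has n·2^(n-1) = 32·2^31 = 32·2147483648 = 68719476736 edges.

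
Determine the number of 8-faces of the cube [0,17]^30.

Number of 8-faces = C(30,8) · 2^(30-8) = 5852925 · 4194304 = 24548946739200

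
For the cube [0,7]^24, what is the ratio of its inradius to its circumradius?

r_in = 7/2 (half the side); r_out = 7√24/2 (half the diagonal). Ratio = 1/√24 ≈ 0.204124.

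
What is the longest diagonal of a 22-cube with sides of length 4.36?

||(4.36,4.36,...,4.36)|| = √(22)·4.36 ≈ 20.4502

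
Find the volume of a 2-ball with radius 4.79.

V_2(4.79) = π^(2/2) · (4.79)^2 / Γ(2/2 + 1) ≈ 72.081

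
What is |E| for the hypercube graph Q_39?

The 39-cube has n·2^(n-1) = 39·2^38 = 39·274877906944 = 10720238370816 edges.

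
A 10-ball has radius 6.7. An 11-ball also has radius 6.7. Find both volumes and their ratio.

V_10(6.7) ≈ 4.64854e+08. V_11(6.7) ≈ 2.30106e+09. Ratio V_10/V_11 ≈ 0.202.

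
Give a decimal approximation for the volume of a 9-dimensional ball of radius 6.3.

Volume = π^{9/2}·(6.3)^9/Γ(11/2) ≈ 5.15683e+07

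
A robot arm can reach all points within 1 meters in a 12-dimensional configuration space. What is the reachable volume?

Volume = π^{12/2}·(1)^12/Γ(7) = π^6/720 ≈ 1.33526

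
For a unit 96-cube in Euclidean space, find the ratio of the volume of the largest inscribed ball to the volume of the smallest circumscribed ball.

The radii are 1/2 and 1√96/2, so the volume ratio is (1/√96)^96 = 96^{-96/2} ≈ 7.09546e-96.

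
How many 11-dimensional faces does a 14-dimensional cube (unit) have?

Choose 11 of 14 axes to span the face (C(14,11) = 364 ways), then fix each of the remaining 3 coordinates at one of its two extreme values (2^3 = 8 ways): 364·8 = 2912.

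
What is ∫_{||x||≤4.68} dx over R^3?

The n-ball volume is π^(n/2)·r^n/Γ(n/2+1). With n=3, r=4.68: V ≈ 429.365.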